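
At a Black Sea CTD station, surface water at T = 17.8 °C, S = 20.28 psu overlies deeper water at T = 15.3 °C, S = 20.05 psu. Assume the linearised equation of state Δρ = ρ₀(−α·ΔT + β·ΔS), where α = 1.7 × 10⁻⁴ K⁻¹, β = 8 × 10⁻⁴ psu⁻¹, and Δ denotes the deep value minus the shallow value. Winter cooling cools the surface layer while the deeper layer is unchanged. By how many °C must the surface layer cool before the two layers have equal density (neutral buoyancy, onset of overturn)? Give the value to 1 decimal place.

1.4 °C

Neutral buoyancy requires Δρ = 0, i.e. −α(T_deep − T_surf′) + β(S_deep − S_surf) = 0.
T_surf′ = T_deep − (β/α)·ΔS = 15.3 − (8 × 10⁻⁴/1.7 × 10⁻⁴)·(-0.23) = 16.382 °C.
Cooling required: 17.8 − (16.382) = 1.418 °C.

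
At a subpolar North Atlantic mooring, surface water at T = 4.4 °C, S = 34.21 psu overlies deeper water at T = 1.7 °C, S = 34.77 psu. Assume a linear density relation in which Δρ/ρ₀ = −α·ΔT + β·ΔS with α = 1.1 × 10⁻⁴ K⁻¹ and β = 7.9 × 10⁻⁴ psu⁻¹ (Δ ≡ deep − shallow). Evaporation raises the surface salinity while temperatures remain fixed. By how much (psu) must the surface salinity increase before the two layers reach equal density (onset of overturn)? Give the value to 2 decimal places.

Neutral buoyancy requires −α(T_deep − T_surf) + β(S_deep − S_surf′) = 0.
S_surf′ = S_deep − (α/β)·ΔT = 34.77 − (1.1 × 10⁻⁴/7.9 × 10⁻⁴)·(-2.7) = 35.1459 psu.
Increase required: 35.1459 − 34.21 = 0.9359 psu.

0.94 psu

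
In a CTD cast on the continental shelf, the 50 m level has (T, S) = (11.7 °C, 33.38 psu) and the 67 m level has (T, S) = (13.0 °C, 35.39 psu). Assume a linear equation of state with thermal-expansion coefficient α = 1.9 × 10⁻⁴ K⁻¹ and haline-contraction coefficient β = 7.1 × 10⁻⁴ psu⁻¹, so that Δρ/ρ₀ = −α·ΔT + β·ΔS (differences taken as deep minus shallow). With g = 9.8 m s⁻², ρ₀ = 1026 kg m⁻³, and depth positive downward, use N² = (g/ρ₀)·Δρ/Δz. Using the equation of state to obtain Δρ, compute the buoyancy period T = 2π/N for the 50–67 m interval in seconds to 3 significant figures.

241 s

ΔT = +1.3 K, ΔS = +2.01 psu (deep − shallow).
Δρ/ρ₀ = −αΔT + βΔS = -2.47 × 10⁻⁴ + 1.4271 × 10⁻³ = 1.1801 × 10⁻³, so Δρ ≈ 1.211 kg m⁻³.
N² = (g/ρ₀)·Δρ/Δz = g·(Δρ/ρ₀)/Δz = 9.8 × 1.1801 × 10⁻³ / 17 = 6.8029 × 10⁻⁴ s⁻².
N = √(6.8029 × 10⁻⁴) = 0.026082 rad s⁻¹ → T = 2π/N = 240.90 s ≈ 241 s.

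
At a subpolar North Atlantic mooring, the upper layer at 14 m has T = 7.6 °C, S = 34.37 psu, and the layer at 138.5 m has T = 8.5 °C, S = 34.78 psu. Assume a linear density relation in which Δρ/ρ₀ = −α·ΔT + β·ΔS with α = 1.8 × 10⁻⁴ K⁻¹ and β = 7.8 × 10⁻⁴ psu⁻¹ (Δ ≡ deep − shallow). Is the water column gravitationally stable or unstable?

stable

ΔT = 8.5 − 7.6 = +0.9 K and ΔS = 34.78 − 34.37 = +0.41 psu (deep − shallow).
−αΔT = -1.62 × 10⁻⁴; βΔS = 3.198 × 10⁻⁴; sum Δρ/ρ₀ = 1.578 × 10⁻⁴.
Δρ/ρ₀ > 0, so Δρ > 0: deeper water is denser → statically stable.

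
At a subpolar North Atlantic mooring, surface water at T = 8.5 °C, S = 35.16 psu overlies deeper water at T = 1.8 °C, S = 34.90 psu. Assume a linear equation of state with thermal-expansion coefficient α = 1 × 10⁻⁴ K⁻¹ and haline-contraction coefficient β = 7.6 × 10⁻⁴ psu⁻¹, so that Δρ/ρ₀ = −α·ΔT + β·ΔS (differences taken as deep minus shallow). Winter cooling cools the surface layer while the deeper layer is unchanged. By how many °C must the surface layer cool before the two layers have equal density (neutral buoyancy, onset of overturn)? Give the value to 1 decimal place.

4.7 °C

Neutral buoyancy requires Δρ = 0, i.e. −α(T_deep − T_surf′) + β(S_deep − S_surf) = 0.
T_surf′ = T_deep − (β/α)·ΔS = 1.8 − (7.6 × 10⁻⁴/1 × 10⁻⁴)·(-0.26) = 3.776 °C.
Cooling required: 8.5 − (3.776) = 4.724 °C.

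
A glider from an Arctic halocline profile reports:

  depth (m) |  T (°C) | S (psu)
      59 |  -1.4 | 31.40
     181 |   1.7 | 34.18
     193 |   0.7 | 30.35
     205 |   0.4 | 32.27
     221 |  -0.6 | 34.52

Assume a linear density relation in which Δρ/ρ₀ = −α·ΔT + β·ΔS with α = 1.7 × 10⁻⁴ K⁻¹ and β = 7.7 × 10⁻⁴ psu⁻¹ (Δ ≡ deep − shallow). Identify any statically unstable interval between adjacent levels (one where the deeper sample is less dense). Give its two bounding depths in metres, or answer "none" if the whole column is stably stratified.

181–193 m

Evaluate Δρ/ρ₀ = −αΔT + βΔS across each adjacent pair:
  59–181 m: −αΔT+βΔS = −(1.7 × 10⁻⁴)(+3.1)+(7.7 × 10⁻⁴)(+2.78) = 1.6 × 10⁻³ → stable
  181–193 m: −αΔT+βΔS = −(1.7 × 10⁻⁴)(-1.0)+(7.7 × 10⁻⁴)(-3.83) = -2.8 × 10⁻³ → UNSTABLE
  193–205 m: −αΔT+βΔS = −(1.7 × 10⁻⁴)(-0.3)+(7.7 × 10⁻⁴)(+1.92) = 1.5 × 10⁻³ → stable
  205–221 m: −αΔT+βΔS = −(1.7 × 10⁻⁴)(-1.0)+(7.7 × 10⁻⁴)(+2.25) = 1.9 × 10⁻³ → stable
The 181–193 m interval has Δρ < 0: lighter water underlies denser water.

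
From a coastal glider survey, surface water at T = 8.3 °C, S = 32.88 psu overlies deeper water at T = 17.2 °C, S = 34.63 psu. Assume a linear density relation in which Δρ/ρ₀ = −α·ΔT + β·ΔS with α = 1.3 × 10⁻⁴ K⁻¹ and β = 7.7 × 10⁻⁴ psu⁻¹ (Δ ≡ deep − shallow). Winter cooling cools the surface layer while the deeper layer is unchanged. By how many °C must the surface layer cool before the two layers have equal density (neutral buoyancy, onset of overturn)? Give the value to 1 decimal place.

Neutral buoyancy requires Δρ = 0, i.e. −α(T_deep − T_surf′) + β(S_deep − S_surf) = 0.
T_surf′ = T_deep − (β/α)·ΔS = 17.2 − (7.7 × 10⁻⁴/1.3 × 10⁻⁴)·(+1.75) = 6.835 °C.
Cooling required: 8.3 − (6.835) = 1.465 °C.

1.5 °C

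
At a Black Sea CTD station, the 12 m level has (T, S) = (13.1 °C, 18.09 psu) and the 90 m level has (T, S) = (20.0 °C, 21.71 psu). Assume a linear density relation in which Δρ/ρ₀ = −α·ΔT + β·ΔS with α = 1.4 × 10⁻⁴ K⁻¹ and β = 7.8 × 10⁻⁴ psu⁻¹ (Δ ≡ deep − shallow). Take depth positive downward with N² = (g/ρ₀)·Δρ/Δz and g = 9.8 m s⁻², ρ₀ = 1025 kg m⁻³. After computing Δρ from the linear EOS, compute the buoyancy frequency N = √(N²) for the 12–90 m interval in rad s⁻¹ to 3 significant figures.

ΔT = +6.9 K, ΔS = +3.62 psu (deep − shallow).
Δρ/ρ₀ = −αΔT + βΔS = -9.66 × 10⁻⁴ + 2.8236 × 10⁻³ = 1.8576 × 10⁻³, so Δρ ≈ 1.904 kg m⁻³.
N² = (g/ρ₀)·Δρ/Δz = g·(Δρ/ρ₀)/Δz = 9.8 × 1.8576 × 10⁻³ / 78 = 2.3339 × 10⁻⁴ s⁻².
N = √(2.3339 × 10⁻⁴) = 0.015277 rad s⁻¹ ≈ 0.0153 rad s⁻¹.

0.0153 rad s⁻¹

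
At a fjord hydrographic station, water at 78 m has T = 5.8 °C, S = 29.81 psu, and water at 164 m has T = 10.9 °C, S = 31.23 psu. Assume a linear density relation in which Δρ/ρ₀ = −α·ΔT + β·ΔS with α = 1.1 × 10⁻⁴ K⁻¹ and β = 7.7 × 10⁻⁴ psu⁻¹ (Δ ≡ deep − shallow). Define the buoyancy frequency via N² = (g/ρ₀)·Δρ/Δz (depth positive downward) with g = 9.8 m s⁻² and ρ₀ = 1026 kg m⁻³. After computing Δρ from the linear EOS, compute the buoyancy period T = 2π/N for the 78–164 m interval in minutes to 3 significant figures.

ΔT = +5.1 K, ΔS = +1.42 psu (deep − shallow).
Δρ/ρ₀ = −αΔT + βΔS = -5.61 × 10⁻⁴ + 1.0934 × 10⁻³ = 5.324 × 10⁻⁴, so Δρ ≈ 0.5462 kg m⁻³.
N² = (g/ρ₀)·Δρ/Δz = g·(Δρ/ρ₀)/Δz = 9.8 × 5.324 × 10⁻⁴ / 86 = 6.0669 × 10⁻⁵ s⁻².
N = √(6.0669 × 10⁻⁵) = 7.7890 × 10⁻³ rad s⁻¹ → T = 2π/N = 806.67 s = 13.444 min ≈ 13.4 min.

13.4 min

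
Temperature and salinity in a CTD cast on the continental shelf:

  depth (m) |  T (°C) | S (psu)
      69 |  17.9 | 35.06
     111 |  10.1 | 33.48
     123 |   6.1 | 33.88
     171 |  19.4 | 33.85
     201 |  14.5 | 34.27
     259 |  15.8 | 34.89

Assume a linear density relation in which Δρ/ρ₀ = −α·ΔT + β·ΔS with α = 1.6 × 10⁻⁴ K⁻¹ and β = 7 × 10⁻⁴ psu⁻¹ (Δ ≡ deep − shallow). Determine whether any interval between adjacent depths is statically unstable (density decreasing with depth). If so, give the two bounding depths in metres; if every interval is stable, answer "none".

123–171 m

Evaluate Δρ/ρ₀ = −αΔT + βΔS across each adjacent pair:
  69–111 m: −αΔT+βΔS = −(1.6 × 10⁻⁴)(-7.8)+(7 × 10⁻⁴)(-1.58) = 1.4 × 10⁻⁴ → stable
  111–123 m: −αΔT+βΔS = −(1.6 × 10⁻⁴)(-4.0)+(7 × 10⁻⁴)(+0.40) = 9.2 × 10⁻⁴ → stable
  123–171 m: −αΔT+βΔS = −(1.6 × 10⁻⁴)(+13.3)+(7 × 10⁻⁴)(-0.03) = -2.1 × 10⁻³ → UNSTABLE
  171–201 m: −αΔT+βΔS = −(1.6 × 10⁻⁴)(-4.9)+(7 × 10⁻⁴)(+0.42) = 1.1 × 10⁻³ → stable
  201–259 m: −αΔT+βΔS = −(1.6 × 10⁻⁴)(+1.3)+(7 × 10⁻⁴)(+0.62) = 2.3 × 10⁻⁴ → stable
The 123–171 m interval has Δρ < 0: lighter water underlies denser water.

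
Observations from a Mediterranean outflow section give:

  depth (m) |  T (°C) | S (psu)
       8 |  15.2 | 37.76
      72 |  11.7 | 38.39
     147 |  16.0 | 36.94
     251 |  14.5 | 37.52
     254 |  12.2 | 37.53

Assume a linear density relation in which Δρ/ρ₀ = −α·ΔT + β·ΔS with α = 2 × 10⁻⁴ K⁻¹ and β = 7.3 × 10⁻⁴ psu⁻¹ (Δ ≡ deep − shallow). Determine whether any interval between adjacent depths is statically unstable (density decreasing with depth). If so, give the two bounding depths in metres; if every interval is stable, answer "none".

72–147 m

Evaluate Δρ/ρ₀ = −αΔT + βΔS across each adjacent pair:
  8–72 m: −αΔT+βΔS = −(2 × 10⁻⁴)(-3.5)+(7.3 × 10⁻⁴)(+0.63) = 1.2 × 10⁻³ → stable
  72–147 m: −αΔT+βΔS = −(2 × 10⁻⁴)(+4.3)+(7.3 × 10⁻⁴)(-1.45) = -1.9 × 10⁻³ → UNSTABLE
  147–251 m: −αΔT+βΔS = −(2 × 10⁻⁴)(-1.5)+(7.3 × 10⁻⁴)(+0.58) = 7.2 × 10⁻⁴ → stable
  251–254 m: −αΔT+βΔS = −(2 × 10⁻⁴)(-2.3)+(7.3 × 10⁻⁴)(+0.01) = 4.7 × 10⁻⁴ → stable
The 72–147 m interval has Δρ < 0: lighter water underlies denser water.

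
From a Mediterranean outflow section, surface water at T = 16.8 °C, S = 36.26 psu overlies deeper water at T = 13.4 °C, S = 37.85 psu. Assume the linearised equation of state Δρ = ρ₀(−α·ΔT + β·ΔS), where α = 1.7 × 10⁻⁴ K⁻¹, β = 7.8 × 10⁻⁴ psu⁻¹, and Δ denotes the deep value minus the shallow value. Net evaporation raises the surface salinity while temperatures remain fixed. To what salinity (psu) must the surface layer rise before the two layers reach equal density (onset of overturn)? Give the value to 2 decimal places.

Neutral buoyancy requires −α(T_deep − T_surf) + β(S_deep − S_surf′) = 0.
S_surf′ = S_deep − (α/β)·ΔT = 37.85 − (1.7 × 10⁻⁴/7.8 × 10⁻⁴)·(-3.4) = 38.5910 psu.
Increase required: 38.5910 − 36.26 = 2.3310 psu.

38.59 psu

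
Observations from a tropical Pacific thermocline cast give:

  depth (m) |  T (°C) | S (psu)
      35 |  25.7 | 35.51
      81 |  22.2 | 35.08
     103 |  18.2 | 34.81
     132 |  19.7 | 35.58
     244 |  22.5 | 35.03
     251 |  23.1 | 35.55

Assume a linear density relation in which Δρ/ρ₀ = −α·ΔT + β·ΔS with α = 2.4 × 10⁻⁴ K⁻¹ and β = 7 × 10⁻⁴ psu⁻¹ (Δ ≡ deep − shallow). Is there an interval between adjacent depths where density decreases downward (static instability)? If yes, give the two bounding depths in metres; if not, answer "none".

Evaluate Δρ/ρ₀ = −αΔT + βΔS across each adjacent pair:
  35–81 m: −αΔT+βΔS = −(2.4 × 10⁻⁴)(-3.5)+(7 × 10⁻⁴)(-0.43) = 5.4 × 10⁻⁴ → stable
  81–103 m: −αΔT+βΔS = −(2.4 × 10⁻⁴)(-4.0)+(7 × 10⁻⁴)(-0.27) = 7.7 × 10⁻⁴ → stable
  103–132 m: −αΔT+βΔS = −(2.4 × 10⁻⁴)(+1.5)+(7 × 10⁻⁴)(+0.77) = 1.8 × 10⁻⁴ → stable
  132–244 m: −αΔT+βΔS = −(2.4 × 10⁻⁴)(+2.8)+(7 × 10⁻⁴)(-0.55) = -1.1 × 10⁻³ → UNSTABLE
  244–251 m: −αΔT+βΔS = −(2.4 × 10⁻⁴)(+0.6)+(7 × 10⁻⁴)(+0.52) = 2.2 × 10⁻⁴ → stable
The 132–244 m interval has Δρ < 0: lighter water underlies denser water.

132–244 m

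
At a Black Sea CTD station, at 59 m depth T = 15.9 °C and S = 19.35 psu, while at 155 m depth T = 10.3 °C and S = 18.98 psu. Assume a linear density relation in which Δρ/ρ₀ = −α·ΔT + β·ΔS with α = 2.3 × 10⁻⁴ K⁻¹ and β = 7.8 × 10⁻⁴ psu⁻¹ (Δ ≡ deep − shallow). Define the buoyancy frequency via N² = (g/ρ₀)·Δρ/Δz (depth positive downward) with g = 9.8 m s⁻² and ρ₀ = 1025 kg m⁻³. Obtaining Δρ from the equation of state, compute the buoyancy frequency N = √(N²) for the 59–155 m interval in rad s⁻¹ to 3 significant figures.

0.0101 rad s⁻¹

ΔT = -5.6 K, ΔS = -0.37 psu (deep − shallow).
Δρ/ρ₀ = −αΔT + βΔS = 1.288 × 10⁻³ − 2.886 × 10⁻⁴ = 9.994 × 10⁻⁴, so Δρ ≈ 1.024 kg m⁻³.
N² = (g/ρ₀)·Δρ/Δz = g·(Δρ/ρ₀)/Δz = 9.8 × 9.994 × 10⁻⁴ / 96 = 1.0202 × 10⁻⁴ s⁻².
N = √(1.0202 × 10⁻⁴) = 0.010100 rad s⁻¹ ≈ 0.0101 rad s⁻¹.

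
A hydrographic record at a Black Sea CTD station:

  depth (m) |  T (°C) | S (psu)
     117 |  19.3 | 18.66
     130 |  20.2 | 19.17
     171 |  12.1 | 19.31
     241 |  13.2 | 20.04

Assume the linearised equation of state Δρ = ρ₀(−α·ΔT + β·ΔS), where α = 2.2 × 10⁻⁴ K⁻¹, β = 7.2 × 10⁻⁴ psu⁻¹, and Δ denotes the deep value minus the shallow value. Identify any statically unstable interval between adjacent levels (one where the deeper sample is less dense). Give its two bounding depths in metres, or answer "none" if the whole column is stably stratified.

none

Evaluate Δρ/ρ₀ = −αΔT + βΔS across each adjacent pair:
  117–130 m: −αΔT+βΔS = −(2.2 × 10⁻⁴)(+0.9)+(7.2 × 10⁻⁴)(+0.51) = 1.7 × 10⁻⁴ → stable
  130–171 m: −αΔT+βΔS = −(2.2 × 10⁻⁴)(-8.1)+(7.2 × 10⁻⁴)(+0.14) = 1.9 × 10⁻³ → stable
  171–241 m: −αΔT+βΔS = −(2.2 × 10⁻⁴)(+1.1)+(7.2 × 10⁻⁴)(+0.73) = 2.8 × 10⁻⁴ → stable
Every interval has Δρ > 0: the column is stably stratified throughout.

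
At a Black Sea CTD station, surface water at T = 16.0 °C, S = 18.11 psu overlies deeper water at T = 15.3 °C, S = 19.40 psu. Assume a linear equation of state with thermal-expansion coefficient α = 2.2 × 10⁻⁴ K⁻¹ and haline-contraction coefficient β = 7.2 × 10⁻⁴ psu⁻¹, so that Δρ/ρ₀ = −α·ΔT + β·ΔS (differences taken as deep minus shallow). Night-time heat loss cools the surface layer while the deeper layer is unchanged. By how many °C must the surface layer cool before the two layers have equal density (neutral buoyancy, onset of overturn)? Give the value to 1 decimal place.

Neutral buoyancy requires Δρ = 0, i.e. −α(T_deep − T_surf′) + β(S_deep − S_surf) = 0.
T_surf′ = T_deep − (β/α)·ΔS = 15.3 − (7.2 × 10⁻⁴/2.2 × 10⁻⁴)·(+1.29) = 11.078 °C.
Cooling required: 16.0 − (11.078) = 4.922 °C.

4.9 °C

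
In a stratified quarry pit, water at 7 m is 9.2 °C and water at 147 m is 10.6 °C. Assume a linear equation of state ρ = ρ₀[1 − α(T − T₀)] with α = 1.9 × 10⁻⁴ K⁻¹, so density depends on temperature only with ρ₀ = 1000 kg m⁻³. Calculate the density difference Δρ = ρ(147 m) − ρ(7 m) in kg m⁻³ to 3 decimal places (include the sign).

-0.266 kg m⁻³

ΔT = +1.4 K, Δρ/ρ₀ = −αΔT = -2.66 × 10⁻⁴.
Δρ = 1000 × (-2.66 × 10⁻⁴) = -0.266 kg m⁻³.
Negative Δρ: lighter below, statically unstable.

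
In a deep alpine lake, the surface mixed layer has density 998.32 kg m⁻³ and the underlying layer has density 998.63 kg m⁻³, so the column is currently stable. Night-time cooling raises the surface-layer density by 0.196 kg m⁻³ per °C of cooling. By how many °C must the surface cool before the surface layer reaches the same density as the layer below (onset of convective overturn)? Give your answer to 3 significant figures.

1.58 °C

Density deficit of the surface layer: 998.63 − 998.32 = 0.31 kg m⁻³.
Required change = 0.31 / 0.196 = 1.58 °C.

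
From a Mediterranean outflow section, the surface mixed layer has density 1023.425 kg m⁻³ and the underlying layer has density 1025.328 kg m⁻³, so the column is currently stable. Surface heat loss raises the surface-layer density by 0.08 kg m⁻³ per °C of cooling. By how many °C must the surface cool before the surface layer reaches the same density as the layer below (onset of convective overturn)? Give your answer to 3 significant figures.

23.8 °C

Density deficit of the surface layer: 1025.328 − 1023.425 = 1.903 kg m⁻³.
Required change = 1.903 / 0.08 = 23.8 °C.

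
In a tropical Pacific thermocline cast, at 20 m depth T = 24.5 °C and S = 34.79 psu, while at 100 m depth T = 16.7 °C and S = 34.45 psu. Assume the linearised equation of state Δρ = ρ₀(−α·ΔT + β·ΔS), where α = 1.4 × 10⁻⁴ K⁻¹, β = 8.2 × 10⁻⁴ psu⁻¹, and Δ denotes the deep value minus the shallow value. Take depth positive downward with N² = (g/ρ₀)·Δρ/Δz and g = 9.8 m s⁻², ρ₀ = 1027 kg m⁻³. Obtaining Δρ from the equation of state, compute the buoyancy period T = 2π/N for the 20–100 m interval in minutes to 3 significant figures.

ΔT = -7.8 K, ΔS = -0.34 psu (deep − shallow).
Δρ/ρ₀ = −αΔT + βΔS = 1.092 × 10⁻³ − 2.788 × 10⁻⁴ = 8.132 × 10⁻⁴, so Δρ ≈ 0.8352 kg m⁻³.
N² = (g/ρ₀)·Δρ/Δz = g·(Δρ/ρ₀)/Δz = 9.8 × 8.132 × 10⁻⁴ / 80 = 9.9617 × 10⁻⁵ s⁻².
N = √(9.9617 × 10⁻⁵) = 9.9808 × 10⁻³ rad s⁻¹ → T = 2π/N = 629.53 s = 10.492 min ≈ 10.5 min.

10.5 min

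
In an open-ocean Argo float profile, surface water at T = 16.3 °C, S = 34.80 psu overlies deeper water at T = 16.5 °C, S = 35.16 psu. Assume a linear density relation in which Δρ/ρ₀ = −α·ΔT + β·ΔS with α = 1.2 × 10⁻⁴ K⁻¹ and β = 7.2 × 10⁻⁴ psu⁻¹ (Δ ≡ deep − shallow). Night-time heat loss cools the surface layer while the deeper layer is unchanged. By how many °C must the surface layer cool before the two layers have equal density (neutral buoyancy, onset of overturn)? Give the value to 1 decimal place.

Neutral buoyancy requires Δρ = 0, i.e. −α(T_deep − T_surf′) + β(S_deep − S_surf) = 0.
T_surf′ = T_deep − (β/α)·ΔS = 16.5 − (7.2 × 10⁻⁴/1.2 × 10⁻⁴)·(+0.36) = 14.340 °C.
Cooling required: 16.3 − (14.340) = 1.960 °C.

2.0 °C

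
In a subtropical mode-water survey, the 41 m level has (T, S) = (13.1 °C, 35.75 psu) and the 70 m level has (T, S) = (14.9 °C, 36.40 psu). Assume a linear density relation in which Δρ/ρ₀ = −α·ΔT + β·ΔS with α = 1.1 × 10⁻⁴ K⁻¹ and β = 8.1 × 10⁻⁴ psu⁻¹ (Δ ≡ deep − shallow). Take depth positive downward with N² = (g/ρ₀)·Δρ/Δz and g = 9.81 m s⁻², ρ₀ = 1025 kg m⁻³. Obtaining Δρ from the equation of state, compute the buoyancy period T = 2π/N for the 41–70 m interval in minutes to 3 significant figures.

ΔT = +1.8 K, ΔS = +0.65 psu (deep − shallow).
Δρ/ρ₀ = −αΔT + βΔS = -1.98 × 10⁻⁴ + 5.265 × 10⁻⁴ = 3.285 × 10⁻⁴, so Δρ ≈ 0.3367 kg m⁻³.
N² = (g/ρ₀)·Δρ/Δz = g·(Δρ/ρ₀)/Δz = 9.81 × 3.285 × 10⁻⁴ / 29 = 1.1112 × 10⁻⁴ s⁻².
N = √(1.1112 × 10⁻⁴) = 0.010541 rad s⁻¹ → T = 2π/N = 596.07 s = 9.9345 min ≈ 9.93 min.

9.93 min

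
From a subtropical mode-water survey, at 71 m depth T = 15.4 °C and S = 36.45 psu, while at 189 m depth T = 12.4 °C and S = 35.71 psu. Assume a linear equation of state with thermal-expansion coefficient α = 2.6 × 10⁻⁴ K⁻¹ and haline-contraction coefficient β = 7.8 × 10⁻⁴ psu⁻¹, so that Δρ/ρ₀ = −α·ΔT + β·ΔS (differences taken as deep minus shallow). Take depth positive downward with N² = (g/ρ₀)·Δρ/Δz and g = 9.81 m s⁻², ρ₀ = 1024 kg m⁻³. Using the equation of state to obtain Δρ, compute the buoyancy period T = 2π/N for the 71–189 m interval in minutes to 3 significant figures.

25.5 min

ΔT = -3.0 K, ΔS = -0.74 psu (deep − shallow).
Δρ/ρ₀ = −αΔT + βΔS = 7.80 × 10⁻⁴ − 5.772 × 10⁻⁴ = 2.028 × 10⁻⁴, so Δρ ≈ 0.2077 kg m⁻³.
N² = (g/ρ₀)·Δρ/Δz = g·(Δρ/ρ₀)/Δz = 9.81 × 2.028 × 10⁻⁴ / 118 = 1.6860 × 10⁻⁵ s⁻².
N = √(1.6860 × 10⁻⁵) = 4.1061 × 10⁻³ rad s⁻¹ → T = 2π/N = 1.5302 × 10³ s = 25.503 min ≈ 25.5 min.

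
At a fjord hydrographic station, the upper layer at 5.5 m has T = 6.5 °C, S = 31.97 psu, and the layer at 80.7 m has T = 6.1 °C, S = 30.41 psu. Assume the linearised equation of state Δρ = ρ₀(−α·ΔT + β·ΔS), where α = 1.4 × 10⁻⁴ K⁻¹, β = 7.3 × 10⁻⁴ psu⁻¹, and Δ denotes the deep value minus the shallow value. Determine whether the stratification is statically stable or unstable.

ΔT = 6.1 − 6.5 = -0.4 K and ΔS = 30.41 − 31.97 = -1.56 psu (deep − shallow).
−αΔT = 5.60 × 10⁻⁵; βΔS = -1.1388 × 10⁻³; sum Δρ/ρ₀ = -1.0828 × 10⁻³.
Δρ/ρ₀ < 0, so Δρ < 0: deeper water is lighter → statically unstable; the column would overturn.

unstable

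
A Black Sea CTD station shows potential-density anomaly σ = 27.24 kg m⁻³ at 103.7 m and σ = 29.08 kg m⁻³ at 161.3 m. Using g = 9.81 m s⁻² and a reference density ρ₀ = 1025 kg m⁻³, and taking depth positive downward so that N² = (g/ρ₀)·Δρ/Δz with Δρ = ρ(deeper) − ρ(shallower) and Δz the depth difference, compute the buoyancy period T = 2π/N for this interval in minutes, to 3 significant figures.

Δρ = 1029.08 − 1027.24 = 1.84 kg m⁻³ over Δz = 161.3 − 103.7 = 57.6 m.
N² = (9.81/1025) × (1.84/57.6) = 3.0573 × 10⁻⁴ s⁻².
N = √(3.0573 × 10⁻⁴) = 0.017485 rad s⁻¹, so T = 2π/N = 359.35 s = 5.9892 min ≈ 5.99 min.
Since Δρ > 0 the layer is stably stratified.

5.99 min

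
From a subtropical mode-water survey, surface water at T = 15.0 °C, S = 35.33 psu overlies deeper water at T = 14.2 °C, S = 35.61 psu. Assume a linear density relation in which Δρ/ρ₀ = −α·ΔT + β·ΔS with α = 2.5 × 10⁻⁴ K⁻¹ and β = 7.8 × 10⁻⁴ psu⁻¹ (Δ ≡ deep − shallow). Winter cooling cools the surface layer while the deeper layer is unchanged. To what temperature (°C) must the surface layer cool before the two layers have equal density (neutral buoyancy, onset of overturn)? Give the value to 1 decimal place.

13.3 °C

Neutral buoyancy requires Δρ = 0, i.e. −α(T_deep − T_surf′) + β(S_deep − S_surf) = 0.
T_surf′ = T_deep − (β/α)·ΔS = 14.2 − (7.8 × 10⁻⁴/2.5 × 10⁻⁴)·(+0.28) = 13.326 °C.
Cooling required: 15.0 − (13.326) = 1.674 °C.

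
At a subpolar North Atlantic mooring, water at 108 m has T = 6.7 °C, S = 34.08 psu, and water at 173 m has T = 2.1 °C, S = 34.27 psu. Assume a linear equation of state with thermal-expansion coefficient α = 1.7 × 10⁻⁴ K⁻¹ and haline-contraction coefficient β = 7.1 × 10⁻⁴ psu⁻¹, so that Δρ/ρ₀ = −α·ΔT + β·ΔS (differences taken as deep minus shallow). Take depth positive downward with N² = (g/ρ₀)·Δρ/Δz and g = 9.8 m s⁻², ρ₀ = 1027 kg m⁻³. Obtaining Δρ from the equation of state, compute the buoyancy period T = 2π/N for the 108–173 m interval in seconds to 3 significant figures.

ΔT = -4.6 K, ΔS = +0.19 psu (deep − shallow).
Δρ/ρ₀ = −αΔT + βΔS = 7.82 × 10⁻⁴ + 1.349 × 10⁻⁴ = 9.169 × 10⁻⁴, so Δρ ≈ 0.9417 kg m⁻³.
N² = (g/ρ₀)·Δρ/Δz = g·(Δρ/ρ₀)/Δz = 9.8 × 9.169 × 10⁻⁴ / 65 = 1.3824 × 10⁻⁴ s⁻².
N = √(1.3824 × 10⁻⁴) = 0.011758 rad s⁻¹ → T = 2π/N = 534.38 s ≈ 534 s.

534 s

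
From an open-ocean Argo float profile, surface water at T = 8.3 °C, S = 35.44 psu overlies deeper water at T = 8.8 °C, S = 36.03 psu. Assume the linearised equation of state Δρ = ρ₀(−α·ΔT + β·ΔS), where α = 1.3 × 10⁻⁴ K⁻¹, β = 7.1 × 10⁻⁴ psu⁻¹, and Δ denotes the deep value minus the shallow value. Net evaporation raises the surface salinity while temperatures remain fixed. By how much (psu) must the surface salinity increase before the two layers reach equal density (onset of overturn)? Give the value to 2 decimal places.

Neutral buoyancy requires −α(T_deep − T_surf) + β(S_deep − S_surf′) = 0.
S_surf′ = S_deep − (α/β)·ΔT = 36.03 − (1.3 × 10⁻⁴/7.1 × 10⁻⁴)·(+0.5) = 35.9385 psu.
Increase required: 35.9385 − 35.44 = 0.4985 psu.

0.50 psu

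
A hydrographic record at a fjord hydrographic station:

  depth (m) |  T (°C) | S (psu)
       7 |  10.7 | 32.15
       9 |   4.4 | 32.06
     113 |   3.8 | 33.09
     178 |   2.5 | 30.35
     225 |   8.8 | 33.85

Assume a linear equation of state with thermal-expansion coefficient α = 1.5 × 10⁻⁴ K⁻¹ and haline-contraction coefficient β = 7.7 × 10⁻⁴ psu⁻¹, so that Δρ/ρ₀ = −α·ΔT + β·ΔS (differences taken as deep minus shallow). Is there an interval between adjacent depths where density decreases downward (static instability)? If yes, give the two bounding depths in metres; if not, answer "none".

113–178 m

Evaluate Δρ/ρ₀ = −αΔT + βΔS across each adjacent pair:
  7–9 m: −αΔT+βΔS = −(1.5 × 10⁻⁴)(-6.3)+(7.7 × 10⁻⁴)(-0.09) = 8.8 × 10⁻⁴ → stable
  9–113 m: −αΔT+βΔS = −(1.5 × 10⁻⁴)(-0.6)+(7.7 × 10⁻⁴)(+1.03) = 8.8 × 10⁻⁴ → stable
  113–178 m: −αΔT+βΔS = −(1.5 × 10⁻⁴)(-1.3)+(7.7 × 10⁻⁴)(-2.74) = -1.9 × 10⁻³ → UNSTABLE
  178–225 m: −αΔT+βΔS = −(1.5 × 10⁻⁴)(+6.3)+(7.7 × 10⁻⁴)(+3.50) = 1.8 × 10⁻³ → stable
The 113–178 m interval has Δρ < 0: lighter water underlies denser water.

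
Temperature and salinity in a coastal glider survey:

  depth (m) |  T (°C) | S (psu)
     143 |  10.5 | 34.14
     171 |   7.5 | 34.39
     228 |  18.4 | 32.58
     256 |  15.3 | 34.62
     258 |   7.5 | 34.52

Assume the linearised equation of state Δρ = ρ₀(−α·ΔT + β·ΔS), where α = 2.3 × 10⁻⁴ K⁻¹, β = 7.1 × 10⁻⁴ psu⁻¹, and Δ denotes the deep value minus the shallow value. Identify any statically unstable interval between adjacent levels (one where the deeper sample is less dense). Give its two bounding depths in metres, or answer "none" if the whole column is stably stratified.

171–228 m

Evaluate Δρ/ρ₀ = −αΔT + βΔS across each adjacent pair:
  143–171 m: −αΔT+βΔS = −(2.3 × 10⁻⁴)(-3.0)+(7.1 × 10⁻⁴)(+0.25) = 8.7 × 10⁻⁴ → stable
  171–228 m: −αΔT+βΔS = −(2.3 × 10⁻⁴)(+10.9)+(7.1 × 10⁻⁴)(-1.81) = -3.8 × 10⁻³ → UNSTABLE
  228–256 m: −αΔT+βΔS = −(2.3 × 10⁻⁴)(-3.1)+(7.1 × 10⁻⁴)(+2.04) = 2.2 × 10⁻³ → stable
  256–258 m: −αΔT+βΔS = −(2.3 × 10⁻⁴)(-7.8)+(7.1 × 10⁻⁴)(-0.10) = 1.7 × 10⁻³ → stable
The 171–228 m interval has Δρ < 0: lighter water underlies denser water.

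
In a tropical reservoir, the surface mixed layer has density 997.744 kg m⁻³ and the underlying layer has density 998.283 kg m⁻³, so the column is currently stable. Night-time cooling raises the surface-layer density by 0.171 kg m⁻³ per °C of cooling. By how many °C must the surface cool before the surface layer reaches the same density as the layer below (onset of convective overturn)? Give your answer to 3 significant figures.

3.15 °C

Density deficit of the surface layer: 998.283 − 997.744 = 0.539 kg m⁻³.
Required change = 0.539 / 0.171 = 3.15 °C.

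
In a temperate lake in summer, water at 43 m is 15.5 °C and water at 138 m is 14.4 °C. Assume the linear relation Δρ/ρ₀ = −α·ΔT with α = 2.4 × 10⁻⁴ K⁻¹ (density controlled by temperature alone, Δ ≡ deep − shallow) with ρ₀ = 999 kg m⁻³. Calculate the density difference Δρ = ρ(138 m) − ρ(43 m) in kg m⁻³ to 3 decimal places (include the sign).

+0.264 kg m⁻³

ΔT = -1.1 K, Δρ/ρ₀ = −αΔT = 2.64 × 10⁻⁴.
Δρ = 999 × (2.64 × 10⁻⁴) = +0.264 kg m⁻³.
Positive Δρ: denser below, stable.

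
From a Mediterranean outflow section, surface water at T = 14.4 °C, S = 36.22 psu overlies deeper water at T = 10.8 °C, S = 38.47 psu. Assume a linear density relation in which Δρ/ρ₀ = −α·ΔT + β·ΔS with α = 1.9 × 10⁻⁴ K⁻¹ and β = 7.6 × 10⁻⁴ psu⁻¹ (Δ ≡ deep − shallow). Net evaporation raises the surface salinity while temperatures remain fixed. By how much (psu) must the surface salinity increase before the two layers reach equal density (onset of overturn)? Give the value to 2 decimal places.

3.15 psu

Neutral buoyancy requires −α(T_deep − T_surf) + β(S_deep − S_surf′) = 0.
S_surf′ = S_deep − (α/β)·ΔT = 38.47 − (1.9 × 10⁻⁴/7.6 × 10⁻⁴)·(-3.6) = 39.3700 psu.
Increase required: 39.3700 − 36.22 = 3.1500 psu.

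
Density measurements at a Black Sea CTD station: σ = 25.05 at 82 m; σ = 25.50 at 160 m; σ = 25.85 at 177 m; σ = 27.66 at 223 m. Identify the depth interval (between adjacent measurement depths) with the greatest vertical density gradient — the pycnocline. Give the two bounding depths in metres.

177–223 m

Compute the density gradient over each adjacent pair:
  82–160 m: Δρ/Δz = 0.45/78 = 5.8 × 10⁻³ kg m⁻⁴
  160–177 m: Δρ/Δz = 0.35/17 = 0.021 kg m⁻⁴
  177–223 m: Δρ/Δz = 1.81/46 = 0.039 kg m⁻⁴
The largest gradient is in the 177–223 m interval — the pycnocline.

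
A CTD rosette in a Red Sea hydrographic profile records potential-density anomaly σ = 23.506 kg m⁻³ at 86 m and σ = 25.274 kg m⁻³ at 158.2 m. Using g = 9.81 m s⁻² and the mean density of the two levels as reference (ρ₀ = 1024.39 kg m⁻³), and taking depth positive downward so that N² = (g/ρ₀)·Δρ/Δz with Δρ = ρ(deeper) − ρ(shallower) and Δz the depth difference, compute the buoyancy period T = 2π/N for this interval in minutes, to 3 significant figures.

Δρ = 1025.274 − 1023.506 = 1.768 kg m⁻³ over Δz = 158.2 − 86 = 72.2 m.
N² = (9.81/1024.39) × (1.768/72.2) = 2.3450 × 10⁻⁴ s⁻².
N = √(2.3450 × 10⁻⁴) = 0.015313 rad s⁻¹, so T = 2π/N = 410.32 s = 6.8387 min ≈ 6.84 min.

6.84 min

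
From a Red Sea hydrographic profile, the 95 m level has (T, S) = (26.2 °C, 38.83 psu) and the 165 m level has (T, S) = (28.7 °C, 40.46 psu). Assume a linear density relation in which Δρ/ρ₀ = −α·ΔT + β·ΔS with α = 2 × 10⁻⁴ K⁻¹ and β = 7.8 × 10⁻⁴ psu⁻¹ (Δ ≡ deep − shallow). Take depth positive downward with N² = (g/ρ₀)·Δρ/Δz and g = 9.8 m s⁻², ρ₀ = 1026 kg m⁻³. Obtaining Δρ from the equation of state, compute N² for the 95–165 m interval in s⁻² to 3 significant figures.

1.08 × 10⁻⁴ s⁻²

ΔT = +2.5 K, ΔS = +1.63 psu (deep − shallow).
Δρ/ρ₀ = −αΔT + βΔS = -5.00 × 10⁻⁴ + 1.2714 × 10⁻³ = 7.714 × 10⁻⁴, so Δρ ≈ 0.7915 kg m⁻³.
N² = (g/ρ₀)·Δρ/Δz = g·(Δρ/ρ₀)/Δz = 9.8 × 7.714 × 10⁻⁴ / 70 = 1.0800 × 10⁻⁴ s⁻² ≈ 1.08 × 10⁻⁴ s⁻².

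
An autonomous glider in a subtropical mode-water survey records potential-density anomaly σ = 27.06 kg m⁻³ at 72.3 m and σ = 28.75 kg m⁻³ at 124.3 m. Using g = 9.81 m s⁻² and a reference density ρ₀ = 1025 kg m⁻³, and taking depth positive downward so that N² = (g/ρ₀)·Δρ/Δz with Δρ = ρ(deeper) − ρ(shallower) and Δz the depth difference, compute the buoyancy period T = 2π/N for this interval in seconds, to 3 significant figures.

Δρ = 1028.75 − 1027.06 = 1.69 kg m⁻³ over Δz = 124.3 − 72.3 = 52 m.
N² = (9.81/1025) × (1.69/52) = 3.1105 × 10⁻⁴ s⁻².
N = √(3.1105 × 10⁻⁴) = 0.017637 rad s⁻¹, so T = 2π/N = 356.25 s ≈ 356 s.

356 s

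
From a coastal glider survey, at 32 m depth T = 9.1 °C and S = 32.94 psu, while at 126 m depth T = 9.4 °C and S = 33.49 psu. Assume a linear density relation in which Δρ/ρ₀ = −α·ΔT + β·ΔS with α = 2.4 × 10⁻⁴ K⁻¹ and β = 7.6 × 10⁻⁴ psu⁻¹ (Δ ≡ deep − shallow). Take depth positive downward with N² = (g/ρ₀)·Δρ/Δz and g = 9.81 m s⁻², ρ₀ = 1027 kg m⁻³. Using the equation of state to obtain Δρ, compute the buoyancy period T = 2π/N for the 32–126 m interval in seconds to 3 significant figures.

1.05 × 10³ s

ΔT = +0.3 K, ΔS = +0.55 psu (deep − shallow).
Δρ/ρ₀ = −αΔT + βΔS = -7.20 × 10⁻⁵ + 4.18 × 10⁻⁴ = 3.46 × 10⁻⁴, so Δρ ≈ 0.3553 kg m⁻³.
N² = (g/ρ₀)·Δρ/Δz = g·(Δρ/ρ₀)/Δz = 9.81 × 3.46 × 10⁻⁴ / 94 = 3.6109 × 10⁻⁵ s⁻².
N = √(3.6109 × 10⁻⁵) = 6.0091 × 10⁻³ rad s⁻¹ → T = 2π/N = 1.0456 × 10³ s ≈ 1.05 × 10³ s.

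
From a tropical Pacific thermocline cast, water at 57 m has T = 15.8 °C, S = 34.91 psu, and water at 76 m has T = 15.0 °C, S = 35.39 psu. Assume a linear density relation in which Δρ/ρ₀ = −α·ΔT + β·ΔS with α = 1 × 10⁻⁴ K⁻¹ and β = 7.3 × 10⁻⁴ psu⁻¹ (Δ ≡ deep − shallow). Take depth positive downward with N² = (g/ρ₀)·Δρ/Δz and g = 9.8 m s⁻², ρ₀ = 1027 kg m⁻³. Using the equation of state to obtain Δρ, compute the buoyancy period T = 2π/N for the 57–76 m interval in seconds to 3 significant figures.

ΔT = -0.8 K, ΔS = +0.48 psu (deep − shallow).
Δρ/ρ₀ = −αΔT + βΔS = 8.00 × 10⁻⁵ + 3.504 × 10⁻⁴ = 4.304 × 10⁻⁴, so Δρ ≈ 0.4420 kg m⁻³.
N² = (g/ρ₀)·Δρ/Δz = g·(Δρ/ρ₀)/Δz = 9.8 × 4.304 × 10⁻⁴ / 19 = 2.2200 × 10⁻⁴ s⁻².
N = √(2.2200 × 10⁻⁴) = 0.014900 rad s⁻¹ → T = 2π/N = 421.69 s ≈ 422 s.

422 s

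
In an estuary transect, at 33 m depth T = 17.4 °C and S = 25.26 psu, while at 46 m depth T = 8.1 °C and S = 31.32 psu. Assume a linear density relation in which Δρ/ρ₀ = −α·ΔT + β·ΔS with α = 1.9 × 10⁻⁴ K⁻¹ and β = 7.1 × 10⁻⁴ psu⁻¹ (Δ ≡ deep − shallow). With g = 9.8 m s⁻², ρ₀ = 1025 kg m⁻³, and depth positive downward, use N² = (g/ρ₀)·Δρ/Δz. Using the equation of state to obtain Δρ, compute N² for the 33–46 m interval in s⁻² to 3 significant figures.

4.58 × 10⁻³ s⁻²

ΔT = -9.3 K, ΔS = +6.06 psu (deep − shallow).
Δρ/ρ₀ = −αΔT + βΔS = 1.767 × 10⁻³ + 4.3026 × 10⁻³ = 6.0696 × 10⁻³, so Δρ ≈ 6.221 kg m⁻³.
N² = (g/ρ₀)·Δρ/Δz = g·(Δρ/ρ₀)/Δz = 9.8 × 6.0696 × 10⁻³ / 13 = 4.5755 × 10⁻³ s⁻² ≈ 4.58 × 10⁻³ s⁻².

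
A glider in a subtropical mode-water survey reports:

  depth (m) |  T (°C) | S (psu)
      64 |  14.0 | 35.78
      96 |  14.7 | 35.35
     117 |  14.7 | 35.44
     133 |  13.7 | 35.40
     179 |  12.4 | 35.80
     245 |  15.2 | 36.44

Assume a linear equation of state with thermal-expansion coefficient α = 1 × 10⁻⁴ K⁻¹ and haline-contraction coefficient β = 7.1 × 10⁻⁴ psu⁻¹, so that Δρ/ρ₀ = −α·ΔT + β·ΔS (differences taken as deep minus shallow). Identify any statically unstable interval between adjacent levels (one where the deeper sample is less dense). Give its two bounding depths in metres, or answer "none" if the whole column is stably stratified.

Evaluate Δρ/ρ₀ = −αΔT + βΔS across each adjacent pair:
  64–96 m: −αΔT+βΔS = −(1 × 10⁻⁴)(+0.7)+(7.1 × 10⁻⁴)(-0.43) = -3.8 × 10⁻⁴ → UNSTABLE
  96–117 m: −αΔT+βΔS = −(1 × 10⁻⁴)(+0.0)+(7.1 × 10⁻⁴)(+0.09) = 6.4 × 10⁻⁵ → stable
  117–133 m: −αΔT+βΔS = −(1 × 10⁻⁴)(-1.0)+(7.1 × 10⁻⁴)(-0.04) = 7.2 × 10⁻⁵ → stable
  133–179 m: −αΔT+βΔS = −(1 × 10⁻⁴)(-1.3)+(7.1 × 10⁻⁴)(+0.40) = 4.1 × 10⁻⁴ → stable
  179–245 m: −αΔT+βΔS = −(1 × 10⁻⁴)(+2.8)+(7.1 × 10⁻⁴)(+0.64) = 1.7 × 10⁻⁴ → stable
The 64–96 m interval has Δρ < 0: lighter water underlies denser water.

64–96 m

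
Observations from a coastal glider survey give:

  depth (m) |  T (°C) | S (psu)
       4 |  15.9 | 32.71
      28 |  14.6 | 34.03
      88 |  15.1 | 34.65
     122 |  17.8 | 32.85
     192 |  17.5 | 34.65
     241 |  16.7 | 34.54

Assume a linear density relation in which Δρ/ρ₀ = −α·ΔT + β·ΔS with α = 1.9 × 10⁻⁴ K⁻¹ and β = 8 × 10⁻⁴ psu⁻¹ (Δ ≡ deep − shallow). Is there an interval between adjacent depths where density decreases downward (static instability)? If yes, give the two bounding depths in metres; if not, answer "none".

Evaluate Δρ/ρ₀ = −αΔT + βΔS across each adjacent pair:
  4–28 m: −αΔT+βΔS = −(1.9 × 10⁻⁴)(-1.3)+(8 × 10⁻⁴)(+1.32) = 1.3 × 10⁻³ → stable
  28–88 m: −αΔT+βΔS = −(1.9 × 10⁻⁴)(+0.5)+(8 × 10⁻⁴)(+0.62) = 4.0 × 10⁻⁴ → stable
  88–122 m: −αΔT+βΔS = −(1.9 × 10⁻⁴)(+2.7)+(8 × 10⁻⁴)(-1.80) = -2.0 × 10⁻³ → UNSTABLE
  122–192 m: −αΔT+βΔS = −(1.9 × 10⁻⁴)(-0.3)+(8 × 10⁻⁴)(+1.80) = 1.5 × 10⁻³ → stable
  192–241 m: −αΔT+βΔS = −(1.9 × 10⁻⁴)(-0.8)+(8 × 10⁻⁴)(-0.11) = 6.4 × 10⁻⁵ → stable
The 88–122 m interval has Δρ < 0: lighter water underlies denser water.

88–122 m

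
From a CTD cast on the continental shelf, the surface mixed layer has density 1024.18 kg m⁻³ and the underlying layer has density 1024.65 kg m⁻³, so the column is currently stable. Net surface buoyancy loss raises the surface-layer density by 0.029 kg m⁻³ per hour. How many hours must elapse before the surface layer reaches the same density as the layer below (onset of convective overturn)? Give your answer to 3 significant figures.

Density deficit of the surface layer: 1024.65 − 1024.18 = 0.47 kg m⁻³.
Required change = 0.47 / 0.029 = 16.2 hours.

16.2 hours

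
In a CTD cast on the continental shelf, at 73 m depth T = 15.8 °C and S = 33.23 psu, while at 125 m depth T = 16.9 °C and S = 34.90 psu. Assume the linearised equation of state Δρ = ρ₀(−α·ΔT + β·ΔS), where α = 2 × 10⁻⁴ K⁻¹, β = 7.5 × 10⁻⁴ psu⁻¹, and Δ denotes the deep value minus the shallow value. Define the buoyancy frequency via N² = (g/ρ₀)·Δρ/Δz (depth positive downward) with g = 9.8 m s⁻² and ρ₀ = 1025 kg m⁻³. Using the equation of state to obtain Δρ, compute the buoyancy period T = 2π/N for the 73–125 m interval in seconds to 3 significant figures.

ΔT = +1.1 K, ΔS = +1.67 psu (deep − shallow).
Δρ/ρ₀ = −αΔT + βΔS = -2.20 × 10⁻⁴ + 1.2525 × 10⁻³ = 1.0325 × 10⁻³, so Δρ ≈ 1.058 kg m⁻³.
N² = (g/ρ₀)·Δρ/Δz = g·(Δρ/ρ₀)/Δz = 9.8 × 1.0325 × 10⁻³ / 52 = 1.9459 × 10⁻⁴ s⁻².
N = √(1.9459 × 10⁻⁴) = 0.013950 rad s⁻¹ → T = 2π/N = 450.41 s ≈ 450 s.

450 s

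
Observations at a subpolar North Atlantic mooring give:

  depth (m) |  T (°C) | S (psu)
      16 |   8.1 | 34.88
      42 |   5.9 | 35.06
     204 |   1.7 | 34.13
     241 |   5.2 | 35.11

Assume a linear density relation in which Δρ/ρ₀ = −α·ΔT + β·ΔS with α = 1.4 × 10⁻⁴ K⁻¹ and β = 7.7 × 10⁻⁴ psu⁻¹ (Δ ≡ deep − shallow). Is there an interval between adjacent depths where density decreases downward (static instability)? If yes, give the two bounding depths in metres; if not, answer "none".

Evaluate Δρ/ρ₀ = −αΔT + βΔS across each adjacent pair:
  16–42 m: −αΔT+βΔS = −(1.4 × 10⁻⁴)(-2.2)+(7.7 × 10⁻⁴)(+0.18) = 4.5 × 10⁻⁴ → stable
  42–204 m: −αΔT+βΔS = −(1.4 × 10⁻⁴)(-4.2)+(7.7 × 10⁻⁴)(-0.93) = -1.3 × 10⁻⁴ → UNSTABLE
  204–241 m: −αΔT+βΔS = −(1.4 × 10⁻⁴)(+3.5)+(7.7 × 10⁻⁴)(+0.98) = 2.6 × 10⁻⁴ → stable
The 42–204 m interval has Δρ < 0: lighter water underlies denser water.

42–204 m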